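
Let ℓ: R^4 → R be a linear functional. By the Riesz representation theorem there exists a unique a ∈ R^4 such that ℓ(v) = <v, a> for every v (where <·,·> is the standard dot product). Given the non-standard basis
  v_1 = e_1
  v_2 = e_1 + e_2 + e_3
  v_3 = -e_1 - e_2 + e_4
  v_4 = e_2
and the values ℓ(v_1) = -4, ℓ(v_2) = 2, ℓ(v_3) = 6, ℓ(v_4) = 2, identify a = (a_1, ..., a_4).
a = (-4, 2, 4, 4)

Write a = (a_1, ..., a_4) in the standard basis. For each basis vector v_i, ℓ(v_i) = <v_i, a> is a linear equation in the a_j's. Collect the n equations into a matrix system V a = ℓ, where row i of V is v_i (expressed in the standard basis). Since V is invertible (lower-triangular with 1s on the diagonal, up to permutation), solve by back-substitution:
  V =
[[1, 0, 0, 0],
 [1, 1, 1, 0],
 [-1, -1, 0, 1],
 [0, 1, 0, 0]]
  V a = (-4, 2, 6, 2)
Solving gives a = (-4, 2, 4, 4).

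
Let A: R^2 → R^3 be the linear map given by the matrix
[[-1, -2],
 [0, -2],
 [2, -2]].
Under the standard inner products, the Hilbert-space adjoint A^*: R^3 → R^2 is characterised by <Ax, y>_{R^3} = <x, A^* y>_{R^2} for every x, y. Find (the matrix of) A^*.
A^* = A^T =
[[-1, 0, 2],
 [-2, -2, -2]]

For real matrices with standard dot products, the defining identity <Ax, y> = <x, A^* y> gives (Ax)^T y = x^T (A^*) y, i.e. x^T A^T y = x^T (A^*) y. Since this holds for all x, y, we must have A^* = A^T. Therefore
A^* =
[[-1, 0, 2],
 [-2, -2, -2]].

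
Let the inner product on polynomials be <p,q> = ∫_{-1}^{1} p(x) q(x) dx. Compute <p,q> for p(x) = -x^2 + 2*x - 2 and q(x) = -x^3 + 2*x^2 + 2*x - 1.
<p,q> = 46/15

Expand the product: p(x)·q(x) = x^5 - 4*x^4 + 4*x^3 + x^2 - 6*x + 2.
∫_{-1}^{1} of each monomial x^k gives [2/(k+1) if k even, 0 if k odd]. Integrating term-by-term (or equivalently evaluating the antiderivative F(x) = x^6/6 - 4*x^5/5 + x^4 + x^3/3 - 3*x^2 + 2*x at the endpoints):
  F(1) − F(−1) = -3/10 − (-101/30) = 46/15.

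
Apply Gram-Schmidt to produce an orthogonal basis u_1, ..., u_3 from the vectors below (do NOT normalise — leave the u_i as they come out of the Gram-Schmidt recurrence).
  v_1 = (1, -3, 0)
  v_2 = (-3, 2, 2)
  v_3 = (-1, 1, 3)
Orthogonal basis:
  u_1 = (1, -3, 0)
  u_2 = (-21/10, -7/10, 2)
  u_3 = (102/89, 34/89, 119/89)

Apply the Gram-Schmidt recurrence
  u_1 = v_1
  u_i = v_i − Σ_{j<i} ((v_i · u_j) / (u_j · u_j)) · u_j.

Step by step this gives:
  u_1 = (1, -3, 0)
  u_2 = (-21/10, -7/10, 2)
  u_3 = (102/89, 34/89, 119/89)

Orthogonality check:
  u_2 · u_1 = 0 (should be 0)
  u_3 · u_1 = 0 (should be 0)
  u_3 · u_2 = 0 (should be 0)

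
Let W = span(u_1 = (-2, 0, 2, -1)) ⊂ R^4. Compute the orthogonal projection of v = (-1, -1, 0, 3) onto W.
proj_W(v) = (2/9, 0, -2/9, 1/9)

Set up U = [u_1 | ... | u_1] ∈ R^(4×1). The projector onto W = col(U) is P = U (U^T U)^(-1) U^T.
Compute U^T U =
  [9],
and U^T v = (-1).
Solve U^T U · c = U^T v for the coefficients: c = (-1/9). The projection is proj_W(v) = U c.
Check: (v - proj_W(v)) · u_1 = 0  (should be 0).
Result: proj_W(v) = (2/9, 0, -2/9, 1/9).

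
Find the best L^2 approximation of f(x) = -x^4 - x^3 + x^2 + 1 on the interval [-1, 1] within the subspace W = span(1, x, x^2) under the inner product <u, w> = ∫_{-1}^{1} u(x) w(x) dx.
g(x) = x^2/7 - 3*x/5 + 38/35

The best approximation g ∈ W is the orthogonal projection of f onto W. Writing g = a_0 + a_1 x + a_2 x^2, the coefficients solve the normal equations G · a = b where
  G_{ij} = <φ_i, φ_j> and b_i = <f, φ_i>, with φ_0 = 1, φ_1 = x, φ_2 = x^2.
G =
  [2, 0, 2/3]
  [0, 2/3, 0]
  [2/3, 0, 2/5],
b = (34/15, -2/5, 82/105).
Solving gives a_0 = 38/35, a_1 = -3/5, a_2 = 1/7, so
  g(x) = x^2/7 - 3*x/5 + 38/35.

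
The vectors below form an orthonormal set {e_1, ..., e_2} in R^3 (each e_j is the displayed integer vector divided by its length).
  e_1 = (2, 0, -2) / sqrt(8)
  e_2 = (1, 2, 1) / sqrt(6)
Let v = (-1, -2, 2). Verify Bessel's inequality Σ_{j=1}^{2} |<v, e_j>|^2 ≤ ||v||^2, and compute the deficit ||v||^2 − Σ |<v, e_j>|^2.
Σ |<v, e_j>|^2 = 6; ||v||^2 = 9; deficit = 3

Write each e_j = u_j / sqrt(<u_j, u_j>) where u_j is the displayed integer vector. Then <v, e_j> = <v, u_j> / sqrt(<u_j, u_j>), so |<v, e_j>|^2 = <v, u_j>^2 / <u_j, u_j>.
Coefficients: <v, e_1> = -6/sqrt(8), <v, e_2> = -3/sqrt(6).
Square and sum: Σ |<v, e_j>|^2 = 6.
Compute ||v||^2 = v·v = 9.
Deficit = 9 − 6 = 3 ≥ 0, confirming Bessel's inequality. (The deficit equals ||v − Σ <v,e_j> e_j||^2, the squared distance from v to span{e_j}.)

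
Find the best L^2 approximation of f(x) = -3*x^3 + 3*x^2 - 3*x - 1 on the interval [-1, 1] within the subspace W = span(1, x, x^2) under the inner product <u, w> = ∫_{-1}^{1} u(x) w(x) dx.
g(x) = 3*x^2 - 24*x/5 - 1

The best approximation g ∈ W is the orthogonal projection of f onto W. Writing g = a_0 + a_1 x + a_2 x^2, the coefficients solve the normal equations G · a = b where
  G_{ij} = <φ_i, φ_j> and b_i = <f, φ_i>, with φ_0 = 1, φ_1 = x, φ_2 = x^2.
G =
  [2, 0, 2/3]
  [0, 2/3, 0]
  [2/3, 0, 2/5],
b = (0, -16/5, 8/15).
Solving gives a_0 = -1, a_1 = -24/5, a_2 = 3, so
  g(x) = 3*x^2 - 24*x/5 - 1.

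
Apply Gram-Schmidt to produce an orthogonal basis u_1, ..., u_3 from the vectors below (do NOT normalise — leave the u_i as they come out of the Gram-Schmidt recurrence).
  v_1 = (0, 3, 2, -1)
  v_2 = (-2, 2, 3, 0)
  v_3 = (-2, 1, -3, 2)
Orthogonal basis:
  u_1 = (0, 3, 2, -1)
  u_2 = (-2, -4/7, 9/7, 6/7)
  u_3 = (-76/47, 205/94, -119/47, 139/94)

Apply the Gram-Schmidt recurrence
  u_1 = v_1
  u_i = v_i − Σ_{j<i} ((v_i · u_j) / (u_j · u_j)) · u_j.

Step by step this gives:
  u_1 = (0, 3, 2, -1)
  u_2 = (-2, -4/7, 9/7, 6/7)
  u_3 = (-76/47, 205/94, -119/47, 139/94)

Orthogonality check:
  u_2 · u_1 = 0 (should be 0)
  u_3 · u_1 = 0 (should be 0)
  u_3 · u_2 = 0 (should be 0)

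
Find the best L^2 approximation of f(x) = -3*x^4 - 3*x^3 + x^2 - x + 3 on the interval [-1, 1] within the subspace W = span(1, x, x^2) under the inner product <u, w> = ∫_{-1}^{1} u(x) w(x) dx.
g(x) = -11*x^2/7 - 14*x/5 + 114/35

The best approximation g ∈ W is the orthogonal projection of f onto W. Writing g = a_0 + a_1 x + a_2 x^2, the coefficients solve the normal equations G · a = b where
  G_{ij} = <φ_i, φ_j> and b_i = <f, φ_i>, with φ_0 = 1, φ_1 = x, φ_2 = x^2.
G =
  [2, 0, 2/3]
  [0, 2/3, 0]
  [2/3, 0, 2/5],
b = (82/15, -28/15, 54/35).
Solving gives a_0 = 114/35, a_1 = -14/5, a_2 = -11/7, so
  g(x) = -11*x^2/7 - 14*x/5 + 114/35.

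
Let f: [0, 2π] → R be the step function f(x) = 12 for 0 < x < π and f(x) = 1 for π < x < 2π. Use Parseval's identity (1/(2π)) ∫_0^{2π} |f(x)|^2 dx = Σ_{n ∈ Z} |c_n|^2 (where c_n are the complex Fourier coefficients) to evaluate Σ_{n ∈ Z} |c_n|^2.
Σ |c_n|^2 = 145/2

Parseval equates the L^2 energy of f (normalised by 1/(2π)) with the ℓ^2 sum of its Fourier coefficients: (1/(2π)) ∫_0^{2π} |f|^2 = Σ |c_n|^2.
Compute the left side: (1/(2π)) [∫_0^π 12^2 dx + ∫_π^{2π} 1^2 dx] = (1/(2π)) · (144π + 1π) = (144 + 1)/2 = 145/2.
So Σ_{n ∈ Z} |c_n|^2 = 145/2.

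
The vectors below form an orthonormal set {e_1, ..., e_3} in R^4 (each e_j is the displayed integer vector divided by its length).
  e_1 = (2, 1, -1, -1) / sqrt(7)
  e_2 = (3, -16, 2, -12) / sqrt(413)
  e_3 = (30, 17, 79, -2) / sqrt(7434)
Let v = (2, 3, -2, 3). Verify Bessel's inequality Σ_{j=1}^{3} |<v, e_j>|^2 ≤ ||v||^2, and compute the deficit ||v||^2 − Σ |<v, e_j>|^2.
Σ |<v, e_j>|^2 = 2747/126; ||v||^2 = 26; deficit = 529/126

Write each e_j = u_j / sqrt(<u_j, u_j>) where u_j is the displayed integer vector. Then <v, e_j> = <v, u_j> / sqrt(<u_j, u_j>), so |<v, e_j>|^2 = <v, u_j>^2 / <u_j, u_j>.
Coefficients: <v, e_1> = 6/sqrt(7), <v, e_2> = -82/sqrt(413), <v, e_3> = -53/sqrt(7434).
Square and sum: Σ |<v, e_j>|^2 = 2747/126.
Compute ||v||^2 = v·v = 26.
Deficit = 26 − 2747/126 = 529/126 ≥ 0, confirming Bessel's inequality. (The deficit equals ||v − Σ <v,e_j> e_j||^2, the squared distance from v to span{e_j}.)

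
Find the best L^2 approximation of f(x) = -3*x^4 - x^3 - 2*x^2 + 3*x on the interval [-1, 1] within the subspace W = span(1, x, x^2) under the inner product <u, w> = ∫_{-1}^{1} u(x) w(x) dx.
g(x) = -32*x^2/7 + 12*x/5 + 9/35

The best approximation g ∈ W is the orthogonal projection of f onto W. Writing g = a_0 + a_1 x + a_2 x^2, the coefficients solve the normal equations G · a = b where
  G_{ij} = <φ_i, φ_j> and b_i = <f, φ_i>, with φ_0 = 1, φ_1 = x, φ_2 = x^2.
G =
  [2, 0, 2/3]
  [0, 2/3, 0]
  [2/3, 0, 2/5],
b = (-38/15, 8/5, -58/35).
Solving gives a_0 = 9/35, a_1 = 12/5, a_2 = -32/7, so
  g(x) = -32*x^2/7 + 12*x/5 + 9/35.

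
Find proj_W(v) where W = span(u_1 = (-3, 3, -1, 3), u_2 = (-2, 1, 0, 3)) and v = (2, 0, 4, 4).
proj_W(v) = (-7/17, -40/17, 29/17, 54/17)

Set up U = [u_1 | ... | u_2] ∈ R^(4×2). The projector onto W = col(U) is P = U (U^T U)^(-1) U^T.
Compute U^T U =
  [28, 18]
  [18, 14],
and U^T v = (2, 8).
Solve U^T U · c = U^T v for the coefficients: c = (-29/17, 47/17). The projection is proj_W(v) = U c.
Check: (v - proj_W(v)) · u_1 = 0  (should be 0).
Check: (v - proj_W(v)) · u_2 = 0  (should be 0).
Result: proj_W(v) = (-7/17, -40/17, 29/17, 54/17).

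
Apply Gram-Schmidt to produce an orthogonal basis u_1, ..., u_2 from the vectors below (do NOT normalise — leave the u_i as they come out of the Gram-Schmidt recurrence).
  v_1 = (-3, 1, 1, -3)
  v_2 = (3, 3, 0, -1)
Orthogonal basis:
  u_1 = (-3, 1, 1, -3)
  u_2 = (51/20, 63/20, 3/20, -29/20)

Apply the Gram-Schmidt recurrence
  u_1 = v_1
  u_i = v_i − Σ_{j<i} ((v_i · u_j) / (u_j · u_j)) · u_j.

Step by step this gives:
  u_1 = (-3, 1, 1, -3)
  u_2 = (51/20, 63/20, 3/20, -29/20)

Orthogonality check:
  u_2 · u_1 = 0 (should be 0)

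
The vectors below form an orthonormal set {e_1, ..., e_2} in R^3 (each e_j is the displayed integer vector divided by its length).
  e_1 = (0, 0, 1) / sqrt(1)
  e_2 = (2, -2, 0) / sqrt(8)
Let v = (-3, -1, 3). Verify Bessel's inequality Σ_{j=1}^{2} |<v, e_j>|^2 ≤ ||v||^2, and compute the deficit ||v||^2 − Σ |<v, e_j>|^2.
Σ |<v, e_j>|^2 = 11; ||v||^2 = 19; deficit = 8

Write each e_j = u_j / sqrt(<u_j, u_j>) where u_j is the displayed integer vector. Then <v, e_j> = <v, u_j> / sqrt(<u_j, u_j>), so |<v, e_j>|^2 = <v, u_j>^2 / <u_j, u_j>.
Coefficients: <v, e_1> = 3/sqrt(1), <v, e_2> = -4/sqrt(8).
Square and sum: Σ |<v, e_j>|^2 = 11.
Compute ||v||^2 = v·v = 19.
Deficit = 19 − 11 = 8 ≥ 0, confirming Bessel's inequality. (The deficit equals ||v − Σ <v,e_j> e_j||^2, the squared distance from v to span{e_j}.)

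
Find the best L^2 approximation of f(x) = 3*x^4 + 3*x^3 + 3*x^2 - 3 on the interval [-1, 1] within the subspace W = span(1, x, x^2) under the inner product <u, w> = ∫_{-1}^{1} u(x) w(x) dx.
g(x) = 39*x^2/7 + 9*x/5 - 114/35

The best approximation g ∈ W is the orthogonal projection of f onto W. Writing g = a_0 + a_1 x + a_2 x^2, the coefficients solve the normal equations G · a = b where
  G_{ij} = <φ_i, φ_j> and b_i = <f, φ_i>, with φ_0 = 1, φ_1 = x, φ_2 = x^2.
G =
  [2, 0, 2/3]
  [0, 2/3, 0]
  [2/3, 0, 2/5],
b = (-14/5, 6/5, 2/35).
Solving gives a_0 = -114/35, a_1 = 9/5, a_2 = 39/7, so
  g(x) = 39*x^2/7 + 9*x/5 - 114/35.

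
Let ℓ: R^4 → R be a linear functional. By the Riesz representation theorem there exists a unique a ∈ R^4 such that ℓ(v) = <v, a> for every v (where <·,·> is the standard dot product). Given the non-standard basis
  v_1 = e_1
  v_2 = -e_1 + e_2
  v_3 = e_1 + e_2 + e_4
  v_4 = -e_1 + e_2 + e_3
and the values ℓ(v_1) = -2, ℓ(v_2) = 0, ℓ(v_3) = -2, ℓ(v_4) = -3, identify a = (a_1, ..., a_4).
a = (-2, -2, -3, 2)

Write a = (a_1, ..., a_4) in the standard basis. For each basis vector v_i, ℓ(v_i) = <v_i, a> is a linear equation in the a_j's. Collect the n equations into a matrix system V a = ℓ, where row i of V is v_i (expressed in the standard basis). Since V is invertible (lower-triangular with 1s on the diagonal, up to permutation), solve by back-substitution:
  V =
[[1, 0, 0, 0],
 [-1, 1, 0, 0],
 [1, 1, 0, 1],
 [-1, 1, 1, 0]]
  V a = (-2, 0, -2, -3)
Solving gives a = (-2, -2, -3, 2).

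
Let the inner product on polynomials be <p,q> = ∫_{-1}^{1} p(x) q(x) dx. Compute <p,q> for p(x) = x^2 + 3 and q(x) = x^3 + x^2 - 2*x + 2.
<p,q> = 236/15

Expand the product: p(x)·q(x) = x^5 + x^4 + x^3 + 5*x^2 - 6*x + 6.
∫_{-1}^{1} of each monomial x^k gives [2/(k+1) if k even, 0 if k odd]. Integrating term-by-term (or equivalently evaluating the antiderivative F(x) = x^6/6 + x^5/5 + x^4/4 + 5*x^3/3 - 3*x^2 + 6*x at the endpoints):
  F(1) − F(−1) = 317/60 − (-209/20) = 236/15.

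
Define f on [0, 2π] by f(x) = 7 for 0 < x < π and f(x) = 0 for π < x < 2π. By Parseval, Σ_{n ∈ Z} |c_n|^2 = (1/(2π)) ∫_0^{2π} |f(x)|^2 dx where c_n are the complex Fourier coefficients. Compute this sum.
Σ |c_n|^2 = 49/2

Parseval equates the L^2 energy of f (normalised by 1/(2π)) with the ℓ^2 sum of its Fourier coefficients: (1/(2π)) ∫_0^{2π} |f|^2 = Σ |c_n|^2.
Compute the left side: (1/(2π)) [∫_0^π 7^2 dx + ∫_π^{2π} 0^2 dx] = (1/(2π)) · (49π + 0π) = (49 + 0)/2 = 49/2.
So Σ_{n ∈ Z} |c_n|^2 = 49/2.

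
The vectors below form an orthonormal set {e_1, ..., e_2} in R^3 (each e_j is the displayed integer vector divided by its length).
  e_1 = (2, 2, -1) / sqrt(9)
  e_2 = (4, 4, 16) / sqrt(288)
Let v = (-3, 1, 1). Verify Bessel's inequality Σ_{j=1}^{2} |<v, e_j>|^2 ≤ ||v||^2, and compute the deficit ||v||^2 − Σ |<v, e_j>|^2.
Σ |<v, e_j>|^2 = 3; ||v||^2 = 11; deficit = 8

Write each e_j = u_j / sqrt(<u_j, u_j>) where u_j is the displayed integer vector. Then <v, e_j> = <v, u_j> / sqrt(<u_j, u_j>), so |<v, e_j>|^2 = <v, u_j>^2 / <u_j, u_j>.
Coefficients: <v, e_1> = -5/sqrt(9), <v, e_2> = 8/sqrt(288).
Square and sum: Σ |<v, e_j>|^2 = 3.
Compute ||v||^2 = v·v = 11.
Deficit = 11 − 3 = 8 ≥ 0, confirming Bessel's inequality. (The deficit equals ||v − Σ <v,e_j> e_j||^2, the squared distance from v to span{e_j}.)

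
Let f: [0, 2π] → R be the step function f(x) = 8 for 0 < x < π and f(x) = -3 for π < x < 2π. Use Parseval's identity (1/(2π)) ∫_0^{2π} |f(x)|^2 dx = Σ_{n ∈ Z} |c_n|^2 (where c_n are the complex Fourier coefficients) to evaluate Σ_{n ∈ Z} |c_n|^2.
Σ |c_n|^2 = 73/2

Parseval equates the L^2 energy of f (normalised by 1/(2π)) with the ℓ^2 sum of its Fourier coefficients: (1/(2π)) ∫_0^{2π} |f|^2 = Σ |c_n|^2.
Compute the left side: (1/(2π)) [∫_0^π 8^2 dx + ∫_π^{2π} (-3)^2 dx] = (1/(2π)) · (64π + 9π) = (64 + 9)/2 = 73/2.
So Σ_{n ∈ Z} |c_n|^2 = 73/2.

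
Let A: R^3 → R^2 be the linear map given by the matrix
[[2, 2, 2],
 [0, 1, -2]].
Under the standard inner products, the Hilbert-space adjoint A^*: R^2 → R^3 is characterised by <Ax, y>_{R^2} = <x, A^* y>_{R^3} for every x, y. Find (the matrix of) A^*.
A^* = A^T =
[[2, 0],
 [2, 1],
 [2, -2]]

For real matrices with standard dot products, the defining identity <Ax, y> = <x, A^* y> gives (Ax)^T y = x^T (A^*) y, i.e. x^T A^T y = x^T (A^*) y. Since this holds for all x, y, we must have A^* = A^T. Therefore
A^* =
[[2, 0],
 [2, 1],
 [2, -2]].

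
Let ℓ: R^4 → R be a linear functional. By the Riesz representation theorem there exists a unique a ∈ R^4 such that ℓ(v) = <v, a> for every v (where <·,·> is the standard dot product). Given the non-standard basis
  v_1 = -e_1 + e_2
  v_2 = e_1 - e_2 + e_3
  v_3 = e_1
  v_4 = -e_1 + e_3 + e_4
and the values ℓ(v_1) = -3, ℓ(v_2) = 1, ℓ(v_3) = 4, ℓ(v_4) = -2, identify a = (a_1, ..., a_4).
a = (4, 1, -2, 4)

Write a = (a_1, ..., a_4) in the standard basis. For each basis vector v_i, ℓ(v_i) = <v_i, a> is a linear equation in the a_j's. Collect the n equations into a matrix system V a = ℓ, where row i of V is v_i (expressed in the standard basis). Since V is invertible (lower-triangular with 1s on the diagonal, up to permutation), solve by back-substitution:
  V =
[[-1, 1, 0, 0],
 [1, -1, 1, 0],
 [1, 0, 0, 0],
 [-1, 0, 1, 1]]
  V a = (-3, 1, 4, -2)
Solving gives a = (4, 1, -2, 4).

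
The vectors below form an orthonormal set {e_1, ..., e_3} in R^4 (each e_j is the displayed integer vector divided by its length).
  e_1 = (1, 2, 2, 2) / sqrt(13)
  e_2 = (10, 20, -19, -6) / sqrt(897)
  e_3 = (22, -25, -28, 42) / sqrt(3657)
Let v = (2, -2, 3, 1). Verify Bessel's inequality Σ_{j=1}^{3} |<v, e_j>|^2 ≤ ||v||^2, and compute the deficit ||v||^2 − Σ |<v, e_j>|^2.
Σ |<v, e_j>|^2 = 593/53; ||v||^2 = 18; deficit = 361/53

Write each e_j = u_j / sqrt(<u_j, u_j>) where u_j is the displayed integer vector. Then <v, e_j> = <v, u_j> / sqrt(<u_j, u_j>), so |<v, e_j>|^2 = <v, u_j>^2 / <u_j, u_j>.
Coefficients: <v, e_1> = 6/sqrt(13), <v, e_2> = -83/sqrt(897), <v, e_3> = 52/sqrt(3657).
Square and sum: Σ |<v, e_j>|^2 = 593/53.
Compute ||v||^2 = v·v = 18.
Deficit = 18 − 593/53 = 361/53 ≥ 0, confirming Bessel's inequality. (The deficit equals ||v − Σ <v,e_j> e_j||^2, the squared distance from v to span{e_j}.)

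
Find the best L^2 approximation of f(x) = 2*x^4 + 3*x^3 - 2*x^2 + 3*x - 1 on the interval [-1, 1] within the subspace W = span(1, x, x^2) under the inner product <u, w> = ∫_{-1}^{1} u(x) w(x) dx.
g(x) = -2*x^2/7 + 24*x/5 - 41/35

The best approximation g ∈ W is the orthogonal projection of f onto W. Writing g = a_0 + a_1 x + a_2 x^2, the coefficients solve the normal equations G · a = b where
  G_{ij} = <φ_i, φ_j> and b_i = <f, φ_i>, with φ_0 = 1, φ_1 = x, φ_2 = x^2.
G =
  [2, 0, 2/3]
  [0, 2/3, 0]
  [2/3, 0, 2/5],
b = (-38/15, 16/5, -94/105).
Solving gives a_0 = -41/35, a_1 = 24/5, a_2 = -2/7, so
  g(x) = -2*x^2/7 + 24*x/5 - 41/35.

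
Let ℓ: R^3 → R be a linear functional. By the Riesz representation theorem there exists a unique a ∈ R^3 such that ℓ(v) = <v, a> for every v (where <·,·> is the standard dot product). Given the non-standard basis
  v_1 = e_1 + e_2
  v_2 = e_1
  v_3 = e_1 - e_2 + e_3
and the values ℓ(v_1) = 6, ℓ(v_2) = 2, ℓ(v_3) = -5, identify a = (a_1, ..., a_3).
a = (2, 4, -3)

Write a = (a_1, ..., a_3) in the standard basis. For each basis vector v_i, ℓ(v_i) = <v_i, a> is a linear equation in the a_j's. Collect the n equations into a matrix system V a = ℓ, where row i of V is v_i (expressed in the standard basis). Since V is invertible (lower-triangular with 1s on the diagonal, up to permutation), solve by back-substitution:
  V =
[[1, 1, 0],
 [1, 0, 0],
 [1, -1, 1]]
  V a = (6, 2, -5)
Solving gives a = (2, 4, -3).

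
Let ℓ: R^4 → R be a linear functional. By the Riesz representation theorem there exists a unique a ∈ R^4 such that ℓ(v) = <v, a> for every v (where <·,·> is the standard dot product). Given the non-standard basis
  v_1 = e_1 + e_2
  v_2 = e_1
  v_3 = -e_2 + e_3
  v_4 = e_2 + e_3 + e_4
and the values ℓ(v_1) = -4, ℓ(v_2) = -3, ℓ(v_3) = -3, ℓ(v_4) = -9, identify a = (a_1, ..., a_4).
a = (-3, -1, -4, -4)

Write a = (a_1, ..., a_4) in the standard basis. For each basis vector v_i, ℓ(v_i) = <v_i, a> is a linear equation in the a_j's. Collect the n equations into a matrix system V a = ℓ, where row i of V is v_i (expressed in the standard basis). Since V is invertible (lower-triangular with 1s on the diagonal, up to permutation), solve by back-substitution:
  V =
[[1, 1, 0, 0],
 [1, 0, 0, 0],
 [0, -1, 1, 0],
 [0, 1, 1, 1]]
  V a = (-4, -3, -3, -9)
Solving gives a = (-3, -1, -4, -4).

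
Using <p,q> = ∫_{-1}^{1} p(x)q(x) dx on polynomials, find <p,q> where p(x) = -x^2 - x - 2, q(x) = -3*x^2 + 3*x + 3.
<p,q> = -54/5

Expand the product: p(x)·q(x) = 3*x^4 - 9*x - 6.
∫_{-1}^{1} of each monomial x^k gives [2/(k+1) if k even, 0 if k odd]. Integrating term-by-term (or equivalently evaluating the antiderivative F(x) = 3*x^5/5 - 9*x^2/2 - 6*x at the endpoints):
  F(1) − F(−1) = -99/10 − (9/10) = -54/5.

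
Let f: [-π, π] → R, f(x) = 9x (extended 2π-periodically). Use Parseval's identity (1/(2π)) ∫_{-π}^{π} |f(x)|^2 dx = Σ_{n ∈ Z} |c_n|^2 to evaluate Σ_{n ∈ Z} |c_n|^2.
Σ |c_n|^2 = 27π^2

Expand and integrate term by term over [-π, π]:
  ∫ (9x)^2 dx = 81·(2π^3/3); ∫ 2·9·(0)·x dx = 0 (odd integrand); ∫ 0^2 dx = 0·2π.
So (1/(2π)) ∫_{-π}^{π} (9x)^2 dx = 81π^2/3 + 0 = 27π^2.
Parseval ⇒ Σ |c_n|^2 = 27π^2.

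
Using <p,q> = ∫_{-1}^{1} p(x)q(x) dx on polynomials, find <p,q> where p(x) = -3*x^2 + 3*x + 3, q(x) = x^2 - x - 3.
<p,q> = -66/5

Expand the product: p(x)·q(x) = -3*x^4 + 6*x^3 + 9*x^2 - 12*x - 9.
∫_{-1}^{1} of each monomial x^k gives [2/(k+1) if k even, 0 if k odd]. Integrating term-by-term (or equivalently evaluating the antiderivative F(x) = -3*x^5/5 + 3*x^4/2 + 3*x^3 - 6*x^2 - 9*x at the endpoints):
  F(1) − F(−1) = -111/10 − (21/10) = -66/5.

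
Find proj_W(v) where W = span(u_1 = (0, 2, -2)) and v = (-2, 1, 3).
proj_W(v) = (0, -1, 1)

Set up U = [u_1 | ... | u_1] ∈ R^(3×1). The projector onto W = col(U) is P = U (U^T U)^(-1) U^T.
Compute U^T U =
  [8],
and U^T v = (-4).
Solve U^T U · c = U^T v for the coefficients: c = (-1/2). The projection is proj_W(v) = U c.
Check: (v - proj_W(v)) · u_1 = 0  (should be 0).
Result: proj_W(v) = (0, -1, 1).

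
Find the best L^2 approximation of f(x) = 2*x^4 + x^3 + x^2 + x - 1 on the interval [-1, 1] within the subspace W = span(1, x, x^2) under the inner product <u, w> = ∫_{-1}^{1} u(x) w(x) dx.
g(x) = 19*x^2/7 + 8*x/5 - 41/35

The best approximation g ∈ W is the orthogonal projection of f onto W. Writing g = a_0 + a_1 x + a_2 x^2, the coefficients solve the normal equations G · a = b where
  G_{ij} = <φ_i, φ_j> and b_i = <f, φ_i>, with φ_0 = 1, φ_1 = x, φ_2 = x^2.
G =
  [2, 0, 2/3]
  [0, 2/3, 0]
  [2/3, 0, 2/5],
b = (-8/15, 16/15, 32/105).
Solving gives a_0 = -41/35, a_1 = 8/5, a_2 = 19/7, so
  g(x) = 19*x^2/7 + 8*x/5 - 41/35.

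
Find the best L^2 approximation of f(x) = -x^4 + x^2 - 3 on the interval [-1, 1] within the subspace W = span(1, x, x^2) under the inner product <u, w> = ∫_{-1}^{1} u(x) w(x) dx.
g(x) = x^2/7 - 102/35

The best approximation g ∈ W is the orthogonal projection of f onto W. Writing g = a_0 + a_1 x + a_2 x^2, the coefficients solve the normal equations G · a = b where
  G_{ij} = <φ_i, φ_j> and b_i = <f, φ_i>, with φ_0 = 1, φ_1 = x, φ_2 = x^2.
G =
  [2, 0, 2/3]
  [0, 2/3, 0]
  [2/3, 0, 2/5],
b = (-86/15, 0, -66/35).
Solving gives a_0 = -102/35, a_1 = 0, a_2 = 1/7, so
  g(x) = x^2/7 - 102/35.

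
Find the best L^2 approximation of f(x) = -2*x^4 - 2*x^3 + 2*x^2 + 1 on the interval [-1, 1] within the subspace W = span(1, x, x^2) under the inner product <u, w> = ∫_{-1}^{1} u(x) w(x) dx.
g(x) = 2*x^2/7 - 6*x/5 + 41/35

The best approximation g ∈ W is the orthogonal projection of f onto W. Writing g = a_0 + a_1 x + a_2 x^2, the coefficients solve the normal equations G · a = b where
  G_{ij} = <φ_i, φ_j> and b_i = <f, φ_i>, with φ_0 = 1, φ_1 = x, φ_2 = x^2.
G =
  [2, 0, 2/3]
  [0, 2/3, 0]
  [2/3, 0, 2/5],
b = (38/15, -4/5, 94/105).
Solving gives a_0 = 41/35, a_1 = -6/5, a_2 = 2/7, so
  g(x) = 2*x^2/7 - 6*x/5 + 41/35.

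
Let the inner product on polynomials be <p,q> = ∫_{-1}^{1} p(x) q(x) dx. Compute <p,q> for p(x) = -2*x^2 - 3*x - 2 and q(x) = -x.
<p,q> = 2

Expand the product: p(x)·q(x) = 2*x^3 + 3*x^2 + 2*x.
∫_{-1}^{1} of each monomial x^k gives [2/(k+1) if k even, 0 if k odd]. Integrating term-by-term (or equivalently evaluating the antiderivative F(x) = x^4/2 + x^3 + x^2 at the endpoints):
  F(1) − F(−1) = 5/2 − (1/2) = 2.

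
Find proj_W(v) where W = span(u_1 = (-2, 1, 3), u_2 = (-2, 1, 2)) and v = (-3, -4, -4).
proj_W(v) = (-4/5, 2/5, -4)

Set up U = [u_1 | ... | u_2] ∈ R^(3×2). The projector onto W = col(U) is P = U (U^T U)^(-1) U^T.
Compute U^T U =
  [14, 11]
  [11, 9],
and U^T v = (-10, -6).
Solve U^T U · c = U^T v for the coefficients: c = (-24/5, 26/5). The projection is proj_W(v) = U c.
Check: (v - proj_W(v)) · u_1 = 0  (should be 0).
Check: (v - proj_W(v)) · u_2 = 0  (should be 0).
Result: proj_W(v) = (-4/5, 2/5, -4).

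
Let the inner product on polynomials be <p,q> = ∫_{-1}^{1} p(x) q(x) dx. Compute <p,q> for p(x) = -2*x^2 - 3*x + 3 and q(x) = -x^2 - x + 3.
<p,q> = 74/5

Expand the product: p(x)·q(x) = 2*x^4 + 5*x^3 - 6*x^2 - 12*x + 9.
∫_{-1}^{1} of each monomial x^k gives [2/(k+1) if k even, 0 if k odd]. Integrating term-by-term (or equivalently evaluating the antiderivative F(x) = 2*x^5/5 + 5*x^4/4 - 2*x^3 - 6*x^2 + 9*x at the endpoints):
  F(1) − F(−1) = 53/20 − (-243/20) = 74/5.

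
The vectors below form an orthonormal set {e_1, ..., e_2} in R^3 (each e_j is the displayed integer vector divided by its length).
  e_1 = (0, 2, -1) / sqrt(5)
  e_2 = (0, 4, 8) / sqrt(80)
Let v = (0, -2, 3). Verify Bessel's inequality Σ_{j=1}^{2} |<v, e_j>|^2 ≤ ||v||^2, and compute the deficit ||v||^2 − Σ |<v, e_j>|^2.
Σ |<v, e_j>|^2 = 13; ||v||^2 = 13; deficit = 0

Write each e_j = u_j / sqrt(<u_j, u_j>) where u_j is the displayed integer vector. Then <v, e_j> = <v, u_j> / sqrt(<u_j, u_j>), so |<v, e_j>|^2 = <v, u_j>^2 / <u_j, u_j>.
Coefficients: <v, e_1> = -7/sqrt(5), <v, e_2> = 16/sqrt(80).
Square and sum: Σ |<v, e_j>|^2 = 13.
Compute ||v||^2 = v·v = 13.
Deficit = 13 − 13 = 0 ≥ 0, confirming Bessel's inequality. (The deficit equals ||v − Σ <v,e_j> e_j||^2, the squared distance from v to span{e_j}.)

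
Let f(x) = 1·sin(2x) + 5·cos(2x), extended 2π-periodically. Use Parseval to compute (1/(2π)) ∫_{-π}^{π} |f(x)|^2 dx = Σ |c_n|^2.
Σ |c_n|^2 = 13

Expand |f|^2 and use orthogonality of {sin(nx), cos(mx)} on [-π, π]:
  ∫_{-π}^{π} sin(nx)^2 dx = π, ∫ cos(mx)^2 dx = π, and cross terms integrate to 0.
So ∫_{-π}^{π} f(x)^2 dx = 1^2 · π + 5^2 · π = (1 + 25)π.
Divide by 2π: (1 + 25)/2 = 13.
By Parseval, this equals Σ |c_n|^2.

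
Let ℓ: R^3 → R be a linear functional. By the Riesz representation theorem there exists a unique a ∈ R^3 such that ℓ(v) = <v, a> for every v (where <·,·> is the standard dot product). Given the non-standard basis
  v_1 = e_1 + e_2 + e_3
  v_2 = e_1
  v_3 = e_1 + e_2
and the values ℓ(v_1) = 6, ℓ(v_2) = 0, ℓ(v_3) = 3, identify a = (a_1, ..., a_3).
a = (0, 3, 3)

Write a = (a_1, ..., a_3) in the standard basis. For each basis vector v_i, ℓ(v_i) = <v_i, a> is a linear equation in the a_j's. Collect the n equations into a matrix system V a = ℓ, where row i of V is v_i (expressed in the standard basis). Since V is invertible (lower-triangular with 1s on the diagonal, up to permutation), solve by back-substitution:
  V =
[[1, 1, 1],
 [1, 0, 0],
 [1, 1, 0]]
  V a = (6, 0, 3)
Solving gives a = (0, 3, 3).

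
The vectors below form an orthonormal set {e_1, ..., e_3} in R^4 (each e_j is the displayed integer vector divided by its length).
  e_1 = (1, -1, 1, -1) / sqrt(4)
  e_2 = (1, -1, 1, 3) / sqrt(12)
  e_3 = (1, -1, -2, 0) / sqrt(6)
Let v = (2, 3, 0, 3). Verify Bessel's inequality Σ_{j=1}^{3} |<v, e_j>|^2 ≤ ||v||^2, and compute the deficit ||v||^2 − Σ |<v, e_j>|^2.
Σ |<v, e_j>|^2 = 19/2; ||v||^2 = 22; deficit = 25/2

Write each e_j = u_j / sqrt(<u_j, u_j>) where u_j is the displayed integer vector. Then <v, e_j> = <v, u_j> / sqrt(<u_j, u_j>), so |<v, e_j>|^2 = <v, u_j>^2 / <u_j, u_j>.
Coefficients: <v, e_1> = -4/sqrt(4), <v, e_2> = 8/sqrt(12), <v, e_3> = -1/sqrt(6).
Square and sum: Σ |<v, e_j>|^2 = 19/2.
Compute ||v||^2 = v·v = 22.
Deficit = 22 − 19/2 = 25/2 ≥ 0, confirming Bessel's inequality. (The deficit equals ||v − Σ <v,e_j> e_j||^2, the squared distance from v to span{e_j}.)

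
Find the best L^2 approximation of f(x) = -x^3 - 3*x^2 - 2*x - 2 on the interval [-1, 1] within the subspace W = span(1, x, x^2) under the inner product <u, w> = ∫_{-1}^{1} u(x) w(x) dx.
g(x) = -3*x^2 - 13*x/5 - 2

The best approximation g ∈ W is the orthogonal projection of f onto W. Writing g = a_0 + a_1 x + a_2 x^2, the coefficients solve the normal equations G · a = b where
  G_{ij} = <φ_i, φ_j> and b_i = <f, φ_i>, with φ_0 = 1, φ_1 = x, φ_2 = x^2.
G =
  [2, 0, 2/3]
  [0, 2/3, 0]
  [2/3, 0, 2/5],
b = (-6, -26/15, -38/15).
Solving gives a_0 = -2, a_1 = -13/5, a_2 = -3, so
  g(x) = -3*x^2 - 13*x/5 - 2.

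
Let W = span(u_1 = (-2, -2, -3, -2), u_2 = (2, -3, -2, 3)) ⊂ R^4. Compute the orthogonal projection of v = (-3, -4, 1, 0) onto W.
proj_W(v) = (-216/271, -371/271, -479/271, -185/271)

Set up U = [u_1 | ... | u_2] ∈ R^(4×2). The projector onto W = col(U) is P = U (U^T U)^(-1) U^T.
Compute U^T U =
  [21, 2]
  [2, 26],
and U^T v = (11, 4).
Solve U^T U · c = U^T v for the coefficients: c = (139/271, 31/271). The projection is proj_W(v) = U c.
Check: (v - proj_W(v)) · u_1 = 0  (should be 0).
Check: (v - proj_W(v)) · u_2 = 0  (should be 0).
Result: proj_W(v) = (-216/271, -371/271, -479/271, -185/271).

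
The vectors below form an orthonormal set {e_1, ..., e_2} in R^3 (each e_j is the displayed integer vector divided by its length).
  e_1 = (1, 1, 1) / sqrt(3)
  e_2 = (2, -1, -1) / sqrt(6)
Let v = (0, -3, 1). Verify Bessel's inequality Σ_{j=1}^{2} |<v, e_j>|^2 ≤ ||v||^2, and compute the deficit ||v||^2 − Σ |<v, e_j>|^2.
Σ |<v, e_j>|^2 = 2; ||v||^2 = 10; deficit = 8

Write each e_j = u_j / sqrt(<u_j, u_j>) where u_j is the displayed integer vector. Then <v, e_j> = <v, u_j> / sqrt(<u_j, u_j>), so |<v, e_j>|^2 = <v, u_j>^2 / <u_j, u_j>.
Coefficients: <v, e_1> = -2/sqrt(3), <v, e_2> = 2/sqrt(6).
Square and sum: Σ |<v, e_j>|^2 = 2.
Compute ||v||^2 = v·v = 10.
Deficit = 10 − 2 = 8 ≥ 0, confirming Bessel's inequality. (The deficit equals ||v − Σ <v,e_j> e_j||^2, the squared distance from v to span{e_j}.)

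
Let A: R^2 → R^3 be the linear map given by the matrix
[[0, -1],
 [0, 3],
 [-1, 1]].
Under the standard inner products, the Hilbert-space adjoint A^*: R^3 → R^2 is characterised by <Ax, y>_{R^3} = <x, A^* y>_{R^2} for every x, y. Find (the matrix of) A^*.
A^* = A^T =
[[0, 0, -1],
 [-1, 3, 1]]

For real matrices with standard dot products, the defining identity <Ax, y> = <x, A^* y> gives (Ax)^T y = x^T (A^*) y, i.e. x^T A^T y = x^T (A^*) y. Since this holds for all x, y, we must have A^* = A^T. Therefore
A^* =
[[0, 0, -1],
 [-1, 3, 1]].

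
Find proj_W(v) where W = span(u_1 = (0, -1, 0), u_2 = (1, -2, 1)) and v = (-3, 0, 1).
proj_W(v) = (-1, 0, -1)

Set up U = [u_1 | ... | u_2] ∈ R^(3×2). The projector onto W = col(U) is P = U (U^T U)^(-1) U^T.
Compute U^T U =
  [1, 2]
  [2, 6],
and U^T v = (0, -2).
Solve U^T U · c = U^T v for the coefficients: c = (2, -1). The projection is proj_W(v) = U c.
Check: (v - proj_W(v)) · u_1 = 0  (should be 0).
Check: (v - proj_W(v)) · u_2 = 0  (should be 0).
Result: proj_W(v) = (-1, 0, -1).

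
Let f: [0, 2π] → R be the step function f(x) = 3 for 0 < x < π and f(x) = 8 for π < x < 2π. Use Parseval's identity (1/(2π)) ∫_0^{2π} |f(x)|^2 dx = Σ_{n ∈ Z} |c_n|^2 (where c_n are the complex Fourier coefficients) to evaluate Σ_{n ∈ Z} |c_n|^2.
Σ |c_n|^2 = 73/2

Parseval equates the L^2 energy of f (normalised by 1/(2π)) with the ℓ^2 sum of its Fourier coefficients: (1/(2π)) ∫_0^{2π} |f|^2 = Σ |c_n|^2.
Compute the left side: (1/(2π)) [∫_0^π 3^2 dx + ∫_π^{2π} 8^2 dx] = (1/(2π)) · (9π + 64π) = (9 + 64)/2 = 73/2.
So Σ_{n ∈ Z} |c_n|^2 = 73/2.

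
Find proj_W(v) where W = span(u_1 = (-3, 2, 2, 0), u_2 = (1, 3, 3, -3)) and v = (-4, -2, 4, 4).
proj_W(v) = (-1928/395, 134/395, 134/395, 942/395)

Set up U = [u_1 | ... | u_2] ∈ R^(4×2). The projector onto W = col(U) is P = U (U^T U)^(-1) U^T.
Compute U^T U =
  [17, 9]
  [9, 28],
and U^T v = (16, -10).
Solve U^T U · c = U^T v for the coefficients: c = (538/395, -314/395). The projection is proj_W(v) = U c.
Check: (v - proj_W(v)) · u_1 = 0  (should be 0).
Check: (v - proj_W(v)) · u_2 = 0  (should be 0).
Result: proj_W(v) = (-1928/395, 134/395, 134/395, 942/395).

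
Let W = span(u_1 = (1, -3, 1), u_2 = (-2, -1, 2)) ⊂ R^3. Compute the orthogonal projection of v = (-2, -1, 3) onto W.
proj_W(v) = (-43/18, -59/45, 221/90)

Set up U = [u_1 | ... | u_2] ∈ R^(3×2). The projector onto W = col(U) is P = U (U^T U)^(-1) U^T.
Compute U^T U =
  [11, 3]
  [3, 9],
and U^T v = (4, 11).
Solve U^T U · c = U^T v for the coefficients: c = (1/30, 109/90). The projection is proj_W(v) = U c.
Check: (v - proj_W(v)) · u_1 = 0  (should be 0).
Check: (v - proj_W(v)) · u_2 = 0  (should be 0).
Result: proj_W(v) = (-43/18, -59/45, 221/90).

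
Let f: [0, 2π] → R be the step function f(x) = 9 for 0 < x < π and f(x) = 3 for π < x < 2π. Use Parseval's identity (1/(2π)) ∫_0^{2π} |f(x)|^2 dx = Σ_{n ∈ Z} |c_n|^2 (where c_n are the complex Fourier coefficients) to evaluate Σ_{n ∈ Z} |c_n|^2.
Σ |c_n|^2 = 45

Parseval equates the L^2 energy of f (normalised by 1/(2π)) with the ℓ^2 sum of its Fourier coefficients: (1/(2π)) ∫_0^{2π} |f|^2 = Σ |c_n|^2.
Compute the left side: (1/(2π)) [∫_0^π 9^2 dx + ∫_π^{2π} 3^2 dx] = (1/(2π)) · (81π + 9π) = (81 + 9)/2 = 45.
So Σ_{n ∈ Z} |c_n|^2 = 45.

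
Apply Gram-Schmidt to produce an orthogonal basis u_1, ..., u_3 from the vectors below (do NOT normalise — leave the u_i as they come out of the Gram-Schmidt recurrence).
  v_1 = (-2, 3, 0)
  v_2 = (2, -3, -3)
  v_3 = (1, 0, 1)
Orthogonal basis:
  u_1 = (-2, 3, 0)
  u_2 = (0, 0, -3)
  u_3 = (9/13, 6/13, 0)

Apply the Gram-Schmidt recurrence
  u_1 = v_1
  u_i = v_i − Σ_{j<i} ((v_i · u_j) / (u_j · u_j)) · u_j.

Step by step this gives:
  u_1 = (-2, 3, 0)
  u_2 = (0, 0, -3)
  u_3 = (9/13, 6/13, 0)

Orthogonality check:
  u_2 · u_1 = 0 (should be 0)
  u_3 · u_1 = 0 (should be 0)
  u_3 · u_2 = 0 (should be 0)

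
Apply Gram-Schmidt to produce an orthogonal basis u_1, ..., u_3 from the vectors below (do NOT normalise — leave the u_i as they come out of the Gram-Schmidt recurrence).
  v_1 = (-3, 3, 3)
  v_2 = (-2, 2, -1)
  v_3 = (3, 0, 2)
Orthogonal basis:
  u_1 = (-3, 3, 3)
  u_2 = (-1, 1, -2)
  u_3 = (3/2, 3/2, 0)

Apply the Gram-Schmidt recurrence
  u_1 = v_1
  u_i = v_i − Σ_{j<i} ((v_i · u_j) / (u_j · u_j)) · u_j.

Step by step this gives:
  u_1 = (-3, 3, 3)
  u_2 = (-1, 1, -2)
  u_3 = (3/2, 3/2, 0)

Orthogonality check:
  u_2 · u_1 = 0 (should be 0)
  u_3 · u_1 = 0 (should be 0)
  u_3 · u_2 = 0 (should be 0)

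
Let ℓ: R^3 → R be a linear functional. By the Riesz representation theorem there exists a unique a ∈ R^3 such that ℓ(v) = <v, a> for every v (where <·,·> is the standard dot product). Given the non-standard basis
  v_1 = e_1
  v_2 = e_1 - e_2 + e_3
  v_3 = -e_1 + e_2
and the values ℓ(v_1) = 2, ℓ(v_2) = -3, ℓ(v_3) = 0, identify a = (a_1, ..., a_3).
a = (2, 2, -3)

Write a = (a_1, ..., a_3) in the standard basis. For each basis vector v_i, ℓ(v_i) = <v_i, a> is a linear equation in the a_j's. Collect the n equations into a matrix system V a = ℓ, where row i of V is v_i (expressed in the standard basis). Since V is invertible (lower-triangular with 1s on the diagonal, up to permutation), solve by back-substitution:
  V =
[[1, 0, 0],
 [1, -1, 1],
 [-1, 1, 0]]
  V a = (2, -3, 0)
Solving gives a = (2, 2, -3).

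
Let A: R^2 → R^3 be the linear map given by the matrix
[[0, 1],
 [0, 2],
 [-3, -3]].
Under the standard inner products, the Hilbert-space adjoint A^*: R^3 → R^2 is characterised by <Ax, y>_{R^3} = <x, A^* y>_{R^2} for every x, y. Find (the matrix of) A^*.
A^* = A^T =
[[0, 0, -3],
 [1, 2, -3]]

For real matrices with standard dot products, the defining identity <Ax, y> = <x, A^* y> gives (Ax)^T y = x^T (A^*) y, i.e. x^T A^T y = x^T (A^*) y. Since this holds for all x, y, we must have A^* = A^T. Therefore
A^* =
[[0, 0, -3],
 [1, 2, -3]].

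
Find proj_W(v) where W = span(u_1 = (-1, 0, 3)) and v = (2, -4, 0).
proj_W(v) = (1/5, 0, -3/5)

Set up U = [u_1 | ... | u_1] ∈ R^(3×1). The projector onto W = col(U) is P = U (U^T U)^(-1) U^T.
Compute U^T U =
  [10],
and U^T v = (-2).
Solve U^T U · c = U^T v for the coefficients: c = (-1/5). The projection is proj_W(v) = U c.
Check: (v - proj_W(v)) · u_1 = 0  (should be 0).
Result: proj_W(v) = (1/5, 0, -3/5).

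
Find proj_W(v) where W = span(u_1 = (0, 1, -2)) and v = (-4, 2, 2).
proj_W(v) = (0, -2/5, 4/5)

Set up U = [u_1 | ... | u_1] ∈ R^(3×1). The projector onto W = col(U) is P = U (U^T U)^(-1) U^T.
Compute U^T U =
  [5],
and U^T v = (-2).
Solve U^T U · c = U^T v for the coefficients: c = (-2/5). The projection is proj_W(v) = U c.
Check: (v - proj_W(v)) · u_1 = 0  (should be 0).
Result: proj_W(v) = (0, -2/5, 4/5).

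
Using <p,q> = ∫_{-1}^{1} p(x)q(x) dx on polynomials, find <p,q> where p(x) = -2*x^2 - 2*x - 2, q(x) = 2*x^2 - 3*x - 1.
<p,q> = 76/15

Expand the product: p(x)·q(x) = -4*x^4 + 2*x^3 + 4*x^2 + 8*x + 2.
∫_{-1}^{1} of each monomial x^k gives [2/(k+1) if k even, 0 if k odd]. Integrating term-by-term (or equivalently evaluating the antiderivative F(x) = -4*x^5/5 + x^4/2 + 4*x^3/3 + 4*x^2 + 2*x at the endpoints):
  F(1) − F(−1) = 211/30 − (59/30) = 76/15.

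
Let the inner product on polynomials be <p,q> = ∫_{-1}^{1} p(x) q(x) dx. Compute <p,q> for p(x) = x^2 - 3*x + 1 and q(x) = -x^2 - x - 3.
<p,q> = -106/15

Expand the product: p(x)·q(x) = -x^4 + 2*x^3 - x^2 + 8*x - 3.
∫_{-1}^{1} of each monomial x^k gives [2/(k+1) if k even, 0 if k odd]. Integrating term-by-term (or equivalently evaluating the antiderivative F(x) = -x^5/5 + x^4/2 - x^3/3 + 4*x^2 - 3*x at the endpoints):
  F(1) − F(−1) = 29/30 − (241/30) = -106/15.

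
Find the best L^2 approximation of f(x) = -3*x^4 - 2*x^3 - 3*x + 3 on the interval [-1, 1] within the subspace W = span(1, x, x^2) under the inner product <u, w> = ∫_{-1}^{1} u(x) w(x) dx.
g(x) = -18*x^2/7 - 21*x/5 + 114/35

The best approximation g ∈ W is the orthogonal projection of f onto W. Writing g = a_0 + a_1 x + a_2 x^2, the coefficients solve the normal equations G · a = b where
  G_{ij} = <φ_i, φ_j> and b_i = <f, φ_i>, with φ_0 = 1, φ_1 = x, φ_2 = x^2.
G =
  [2, 0, 2/3]
  [0, 2/3, 0]
  [2/3, 0, 2/5],
b = (24/5, -14/5, 8/7).
Solving gives a_0 = 114/35, a_1 = -21/5, a_2 = -18/7, so
  g(x) = -18*x^2/7 - 21*x/5 + 114/35.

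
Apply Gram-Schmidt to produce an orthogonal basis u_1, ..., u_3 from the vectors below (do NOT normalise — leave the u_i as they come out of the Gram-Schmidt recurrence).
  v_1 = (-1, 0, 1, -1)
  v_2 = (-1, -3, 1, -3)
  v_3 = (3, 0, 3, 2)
Orthogonal basis:
  u_1 = (-1, 0, 1, -1)
  u_2 = (2/3, -3, -2/3, -4/3)
  u_3 = (87/35, -24/35, 123/35, 36/35)

Apply the Gram-Schmidt recurrence
  u_1 = v_1
  u_i = v_i − Σ_{j<i} ((v_i · u_j) / (u_j · u_j)) · u_j.

Step by step this gives:
  u_1 = (-1, 0, 1, -1)
  u_2 = (2/3, -3, -2/3, -4/3)
  u_3 = (87/35, -24/35, 123/35, 36/35)

Orthogonality check:
  u_2 · u_1 = 0 (should be 0)
  u_3 · u_1 = 0 (should be 0)
  u_3 · u_2 = 0 (should be 0)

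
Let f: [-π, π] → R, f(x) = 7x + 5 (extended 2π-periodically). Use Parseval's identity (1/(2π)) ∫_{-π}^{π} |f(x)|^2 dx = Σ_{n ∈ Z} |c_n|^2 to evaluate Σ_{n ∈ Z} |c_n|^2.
Σ |c_n|^2 = 49π^2/3 + 25

Expand and integrate term by term over [-π, π]:
  ∫ (7x)^2 dx = 49·(2π^3/3); ∫ 2·7·(5)·x dx = 0 (odd integrand); ∫ 5^2 dx = 25·2π.
So (1/(2π)) ∫_{-π}^{π} (7x + 5)^2 dx = 49π^2/3 + 25 = 49π^2/3 + 25.
Parseval ⇒ Σ |c_n|^2 = 49π^2/3 + 25.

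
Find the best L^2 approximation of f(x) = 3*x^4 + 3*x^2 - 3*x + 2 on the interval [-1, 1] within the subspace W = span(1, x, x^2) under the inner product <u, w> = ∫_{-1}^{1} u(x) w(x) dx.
g(x) = 39*x^2/7 - 3*x + 61/35

The best approximation g ∈ W is the orthogonal projection of f onto W. Writing g = a_0 + a_1 x + a_2 x^2, the coefficients solve the normal equations G · a = b where
  G_{ij} = <φ_i, φ_j> and b_i = <f, φ_i>, with φ_0 = 1, φ_1 = x, φ_2 = x^2.
G =
  [2, 0, 2/3]
  [0, 2/3, 0]
  [2/3, 0, 2/5],
b = (36/5, -2, 356/105).
Solving gives a_0 = 61/35, a_1 = -3, a_2 = 39/7, so
  g(x) = 39*x^2/7 - 3*x + 61/35.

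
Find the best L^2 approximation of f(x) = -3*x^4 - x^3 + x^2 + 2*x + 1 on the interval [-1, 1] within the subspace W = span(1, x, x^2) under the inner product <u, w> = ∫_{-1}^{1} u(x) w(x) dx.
g(x) = -11*x^2/7 + 7*x/5 + 44/35

The best approximation g ∈ W is the orthogonal projection of f onto W. Writing g = a_0 + a_1 x + a_2 x^2, the coefficients solve the normal equations G · a = b where
  G_{ij} = <φ_i, φ_j> and b_i = <f, φ_i>, with φ_0 = 1, φ_1 = x, φ_2 = x^2.
G =
  [2, 0, 2/3]
  [0, 2/3, 0]
  [2/3, 0, 2/5],
b = (22/15, 14/15, 22/105).
Solving gives a_0 = 44/35, a_1 = 7/5, a_2 = -11/7, so
  g(x) = -11*x^2/7 + 7*x/5 + 44/35.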